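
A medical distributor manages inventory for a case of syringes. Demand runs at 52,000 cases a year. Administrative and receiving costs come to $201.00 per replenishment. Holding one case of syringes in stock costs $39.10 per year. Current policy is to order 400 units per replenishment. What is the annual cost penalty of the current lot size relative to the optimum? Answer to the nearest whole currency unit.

EOQ = √(2DS/H) = √(2 × 52,000 × 201 / 39.1) ≈ 731.18.
Cost at Q* = (D/Q*)S + (Q*/2)H = √(2DSH) ≈ $28,589.27.
Cost at Q = 400: (52,000/400)×201 + (400/2)×39.1 = $26,130.00 + $7,820.00 = $33,950.00.
Excess = $33,950.00 − $28,589.27 = $5,360.73.

Extra cost ≈ $5,361 per year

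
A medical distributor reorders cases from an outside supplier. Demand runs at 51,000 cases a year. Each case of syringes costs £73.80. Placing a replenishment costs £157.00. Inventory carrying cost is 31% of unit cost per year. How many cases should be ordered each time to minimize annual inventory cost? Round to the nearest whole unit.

Q* ≈ 837 cases

Holding cost H = 0.31 × £73.80 = £22.8780 per unit per year.
EOQ = √(2DS / H) = √(2 × 51,000 × 157 / 22.878).
= √(16,014,000 / 22.878) = √699,973.7739 ≈ 836.644.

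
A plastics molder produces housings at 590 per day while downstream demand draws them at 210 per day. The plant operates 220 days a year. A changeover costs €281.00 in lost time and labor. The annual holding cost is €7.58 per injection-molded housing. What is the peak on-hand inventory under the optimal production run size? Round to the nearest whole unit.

Annual demand D = 210 × 220 = 46,200.
Production build-up factor (1 − d/p) = 1 − 210/590 = 0.6441.
Q* = √(2DS / (H(1 − d/p))) = √(2 × 46,200 × 281 / (7.58 × 0.6441)).
= √(25,964,400 / 4.882) ≈ 2306.156.
Maximum inventory = Q*(1 − d/p) = 2306.156 × 0.6441 ≈ 1485.321.

I_max ≈ 1,485 housings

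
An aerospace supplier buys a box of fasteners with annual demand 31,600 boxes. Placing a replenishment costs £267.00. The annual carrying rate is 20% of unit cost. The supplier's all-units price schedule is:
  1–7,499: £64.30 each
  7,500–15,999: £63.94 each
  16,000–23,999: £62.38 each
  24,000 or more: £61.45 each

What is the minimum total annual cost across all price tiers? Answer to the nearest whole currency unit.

Holding cost per unit per year at price C is H = 0.20·C.
Evaluate total cost at each tier's feasible EOQ or, if the EOQ is below the tier, at the tier's minimum quantity.
EOQ at £64.30 = 1145.5 (feasible in tier 1): TC = 31,600×£64.30 + (31,600/1145.5)×267 + (1145.5/2)×0.20×£64.30 = £2,046,611.08.
EOQ at £63.94 = 1148.7 < 7500, so use break Q=7500: TC = 31,600×£63.94 + (31,600/7500.0)×267 + (7500.0/2)×0.20×£63.94 = £2,069,583.96.
EOQ at £62.38 = 1163.0 < 16000, so use break Q=16000: TC = 31,600×£62.38 + (31,600/16000.0)×267 + (16000.0/2)×0.20×£62.38 = £2,071,543.32.
EOQ at £61.45 = 1171.8 < 24000, so use break Q=24000: TC = 31,600×£61.45 + (31,600/24000.0)×267 + (24000.0/2)×0.20×£61.45 = £2,089,651.55.
Lowest total cost among the candidates is at Q = 1145.5.

TC* ≈ £2,046,611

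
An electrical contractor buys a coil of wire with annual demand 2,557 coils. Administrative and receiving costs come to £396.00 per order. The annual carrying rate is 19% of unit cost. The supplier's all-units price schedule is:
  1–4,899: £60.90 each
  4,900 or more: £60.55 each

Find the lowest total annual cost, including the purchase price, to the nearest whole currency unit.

TC* ≈ £160,562

Holding cost per unit per year at price C is H = 0.19·C.
Candidates are each tier's EOQ (if it falls in that tier) and each price-break quantity.
EOQ at £60.90 = 418.4 (feasible in tier 1): TC = 2,557×£60.90 + (2,557/418.4)×396 + (418.4/2)×0.19×£60.90 = £160,562.06.
EOQ at £60.55 = 419.6 < 4900, so use break Q=4900: TC = 2,557×£60.55 + (2,557/4900.0)×396 + (4900.0/2)×0.19×£60.55 = £183,219.02.
Lowest total cost among the candidates is at Q = 418.4.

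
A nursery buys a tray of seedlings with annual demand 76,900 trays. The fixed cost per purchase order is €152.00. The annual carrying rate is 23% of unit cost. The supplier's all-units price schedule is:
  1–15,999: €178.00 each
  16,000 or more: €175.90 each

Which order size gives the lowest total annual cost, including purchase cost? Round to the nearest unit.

Q* ≈ 756 trays

Holding cost per unit per year at price C is H = 0.23·C.
For each price level, check whether its EOQ is feasible; otherwise the best quantity at that price is the breakpoint.
EOQ at €178.00 = 755.7 (feasible in tier 1): TC = 76,900×€178.00 + (76,900/755.7)×152 + (755.7/2)×0.23×€178.00 = €13,719,136.69.
EOQ at €175.90 = 760.2 < 16000, so use break Q=16000: TC = 76,900×€175.90 + (76,900/16000.0)×152 + (16000.0/2)×0.23×€175.90 = €13,851,096.55.
Lowest total cost is €13,719,136.69 at Q = 755.7.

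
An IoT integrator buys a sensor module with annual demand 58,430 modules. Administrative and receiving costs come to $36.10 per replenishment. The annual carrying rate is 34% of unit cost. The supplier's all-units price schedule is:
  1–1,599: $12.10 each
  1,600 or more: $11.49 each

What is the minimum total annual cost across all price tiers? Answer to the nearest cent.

TC* ≈ $675,804.31

Holding cost per unit per year at price C is H = 0.34·C.
Evaluate total cost at each tier's feasible EOQ or, if the EOQ is below the tier, at the tier's minimum quantity.
EOQ at $12.10 = 1012.6 (feasible in tier 1): TC = 58,430×$12.10 + (58,430/1012.6)×36.1 + (1012.6/2)×0.34×$12.10 = $711,168.99.
EOQ at $11.49 = 1039.2 < 1600, so use break Q=1600: TC = 58,430×$11.49 + (58,430/1600.0)×36.1 + (1600.0/2)×0.34×$11.49 = $675,804.31.
Lowest total cost among the candidates is at Q = 1600.0.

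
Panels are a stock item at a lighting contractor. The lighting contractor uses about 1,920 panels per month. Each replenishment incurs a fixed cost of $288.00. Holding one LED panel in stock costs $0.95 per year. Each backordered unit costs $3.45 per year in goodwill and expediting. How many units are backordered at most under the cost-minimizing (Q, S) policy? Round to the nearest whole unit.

S* ≈ 911 panels

Annual demand D = 1,920 × 12 = 23,040.
With planned backorders, Q* = √(2DS/H) · √((H+B)/B).
√(2DS/H) = √(2 × 23,040 × 288 / 0.95) = 3737.582.
√((H+B)/B) = √((0.95+3.45)/3.45) = 1.1293.
Q* ≈ 4220.923.
S* = Q* · H/(H+B) = 4220.923 × 0.95/4.4 ≈ 911.336.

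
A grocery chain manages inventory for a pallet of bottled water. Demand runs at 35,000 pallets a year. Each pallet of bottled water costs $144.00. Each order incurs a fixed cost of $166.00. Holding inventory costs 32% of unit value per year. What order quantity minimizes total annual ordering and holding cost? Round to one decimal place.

Q* ≈ 502.2 pallets

Holding cost H = 0.32 × $144.00 = $46.0800 per unit per year.
EOQ = √(2DS / H) = √(2 × 35,000 × 166 / 46.08).
= √(11,620,000 / 46.08) = √252,170.1389 ≈ 502.165.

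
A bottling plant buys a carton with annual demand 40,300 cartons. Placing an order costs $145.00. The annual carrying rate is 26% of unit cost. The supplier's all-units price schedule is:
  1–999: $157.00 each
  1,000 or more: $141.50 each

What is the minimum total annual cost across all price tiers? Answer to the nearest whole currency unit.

TC* ≈ $5,726,688

Holding cost per unit per year at price C is H = 0.26·C.
Evaluate total cost at each tier's feasible EOQ or, if the EOQ is below the tier, at the tier's minimum quantity.
EOQ at $157.00 = 535.1 (feasible in tier 1): TC = 40,300×$157.00 + (40,300/535.1)×145 + (535.1/2)×0.26×$157.00 = $6,348,941.78.
EOQ at $141.50 = 563.6 < 1000, so use break Q=1000: TC = 40,300×$141.50 + (40,300/1000.0)×145 + (1000.0/2)×0.26×$141.50 = $5,726,688.50.
Lowest total cost among the candidates is at Q = 1000.0.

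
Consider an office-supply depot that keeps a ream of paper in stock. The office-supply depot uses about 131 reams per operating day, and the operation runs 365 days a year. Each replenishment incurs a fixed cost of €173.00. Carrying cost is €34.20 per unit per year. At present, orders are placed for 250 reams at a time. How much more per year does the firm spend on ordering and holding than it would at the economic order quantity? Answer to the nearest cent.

Annual demand D = 131 × 365 = 47,815.
EOQ = √(2DS/H) = √(2 × 47,815 × 173 / 34.2) ≈ 695.52.
Cost at Q* = (D/Q*)S + (Q*/2)H = √(2DSH) ≈ €23,786.64.
Cost at Q = 250: (47,815/250)×173 + (250/2)×34.2 = €33,087.98 + €4,275.00 = €37,362.98.
Excess = €37,362.98 − €23,786.64 = €13,576.34.

Extra cost ≈ €13,576.34 per year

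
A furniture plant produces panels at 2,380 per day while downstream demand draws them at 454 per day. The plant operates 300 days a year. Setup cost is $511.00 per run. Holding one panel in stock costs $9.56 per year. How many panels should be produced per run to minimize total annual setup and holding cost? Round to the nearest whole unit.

Annual demand D = 454 × 300 = 136,200.
Production build-up factor (1 − d/p) = 1 − 454/2,380 = 0.8092.
Q* = √(2DS / (H(1 − d/p))) = √(2 × 136,200 × 511 / (9.56 × 0.8092)).
= √(139,196,400 / 7.7364) ≈ 4241.753.

Q* ≈ 4,242 panels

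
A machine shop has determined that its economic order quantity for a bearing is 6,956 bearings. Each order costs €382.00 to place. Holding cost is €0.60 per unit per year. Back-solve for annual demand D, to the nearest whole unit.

D ≈ 37,999 bearings per year

Squaring Q* = √(2DS/H) gives Q*² = 2DS/H.
From Q* = √(2DS/H): D = Q*²H / (2S) = 6,956² × 0.6 / (2 × 382) = 37999.426.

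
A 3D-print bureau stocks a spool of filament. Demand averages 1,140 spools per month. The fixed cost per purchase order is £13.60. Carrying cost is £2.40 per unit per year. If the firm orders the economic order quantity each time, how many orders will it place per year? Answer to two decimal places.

N ≈ 34.74 orders per year

Annual demand D = 1,140 × 12 = 13,680.
The optimal lot size = √(2DS/H) = √(2 × 13,680 × 13.6 / 2.4) ≈ 393.75.
Orders per year = D / Q* = 13,680 / 393.75 ≈ 34.743.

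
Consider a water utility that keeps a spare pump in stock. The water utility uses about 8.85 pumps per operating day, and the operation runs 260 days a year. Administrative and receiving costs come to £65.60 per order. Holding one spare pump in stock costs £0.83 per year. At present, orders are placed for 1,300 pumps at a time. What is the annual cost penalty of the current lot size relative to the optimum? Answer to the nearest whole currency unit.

Extra cost ≈ £155 per year

Annual demand D = 8.85 × 260 = 2,301.
EOQ = √(2DS/H) = √(2 × 2,301 × 65.6 / 0.83) ≈ 603.10.
Cost at Q* = (D/Q*)S + (Q*/2)H = √(2DSH) ≈ £500.57.
Cost at Q = 1,300: (2,301/1,300)×65.6 + (1,300/2)×0.83 = £116.11 + £539.50 = £655.61.
Excess = £655.61 − £500.57 = £155.04.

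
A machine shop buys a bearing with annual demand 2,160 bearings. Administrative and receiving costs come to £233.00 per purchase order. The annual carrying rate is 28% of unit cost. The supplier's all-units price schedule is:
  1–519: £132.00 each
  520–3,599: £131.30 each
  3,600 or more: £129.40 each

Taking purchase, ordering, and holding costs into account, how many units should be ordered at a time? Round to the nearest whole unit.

Q* ≈ 165 bearings

Holding cost per unit per year at price C is H = 0.28·C.
Evaluate total cost at each tier's feasible EOQ or, if the EOQ is below the tier, at the tier's minimum quantity.
EOQ at £132.00 = 165.0 (feasible in tier 1): TC = 2,160×£132.00 + (2,160/165.0)×233 + (165.0/2)×0.28×£132.00 = £291,219.38.
EOQ at £131.30 = 165.5 < 520, so use break Q=520: TC = 2,160×£131.30 + (2,160/520.0)×233 + (520.0/2)×0.28×£131.30 = £294,134.49.
EOQ at £129.40 = 166.7 < 3600, so use break Q=3600: TC = 2,160×£129.40 + (2,160/3600.0)×233 + (3600.0/2)×0.28×£129.40 = £344,861.40.
Lowest total cost is £291,219.38 at Q = 165.0.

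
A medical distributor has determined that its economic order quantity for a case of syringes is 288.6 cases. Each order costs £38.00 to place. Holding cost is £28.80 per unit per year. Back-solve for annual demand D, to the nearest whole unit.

The basic EOQ model gives Q* = √(2DS/H); rearrange for the unknown.
From Q* = √(2DS/H): D = Q*²H / (2S) = 288.6² × 28.8 / (2 × 38) = 31562.511.

D ≈ 31,563 cases per year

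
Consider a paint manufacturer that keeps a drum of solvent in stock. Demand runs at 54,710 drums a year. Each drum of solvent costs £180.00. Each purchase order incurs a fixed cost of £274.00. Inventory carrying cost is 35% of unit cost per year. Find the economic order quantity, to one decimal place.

Q* ≈ 689.8 drums

Holding cost H = 0.35 × £180.00 = £63.0000 per unit per year.
EOQ = √(2DS / H) = √(2 × 54,710 × 274 / 63).
= √(29,981,080 / 63) = √475,890.1587 ≈ 689.848.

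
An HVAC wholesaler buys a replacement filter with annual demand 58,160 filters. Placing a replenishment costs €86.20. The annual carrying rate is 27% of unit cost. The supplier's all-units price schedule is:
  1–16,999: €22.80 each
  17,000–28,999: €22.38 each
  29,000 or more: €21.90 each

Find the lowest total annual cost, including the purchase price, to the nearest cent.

Holding cost per unit per year at price C is H = 0.27·C.
Candidates are each tier's EOQ (if it falls in that tier) and each price-break quantity.
EOQ at €22.80 = 1276.2 (feasible in tier 1): TC = 58,160×€22.80 + (58,160/1276.2)×86.2 + (1276.2/2)×0.27×€22.80 = €1,333,904.52.
EOQ at €22.38 = 1288.2 < 17000, so use break Q=17000: TC = 58,160×€22.38 + (58,160/17000.0)×86.2 + (17000.0/2)×0.27×€22.38 = €1,353,277.81.
EOQ at €21.90 = 1302.2 < 29000, so use break Q=29000: TC = 58,160×€21.90 + (58,160/29000.0)×86.2 + (29000.0/2)×0.27×€21.90 = €1,359,615.38.
Lowest total cost among the candidates is at Q = 1276.2.

TC* ≈ €1,333,904.52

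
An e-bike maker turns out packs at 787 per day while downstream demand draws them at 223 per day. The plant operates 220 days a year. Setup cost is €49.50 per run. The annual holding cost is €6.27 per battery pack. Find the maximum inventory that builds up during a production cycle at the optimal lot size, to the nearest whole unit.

I_max ≈ 745 packs

Annual demand D = 223 × 220 = 49,060.
Production build-up factor (1 − d/p) = 1 − 223/787 = 0.7166.
Q* = √(2DS / (H(1 − d/p))) = √(2 × 49,060 × 49.5 / (6.27 × 0.7166)).
= √(4,856,940 / 4.4934) ≈ 1039.670.
Maximum inventory = Q*(1 − d/p) = 1039.670 × 0.7166 ≈ 745.075.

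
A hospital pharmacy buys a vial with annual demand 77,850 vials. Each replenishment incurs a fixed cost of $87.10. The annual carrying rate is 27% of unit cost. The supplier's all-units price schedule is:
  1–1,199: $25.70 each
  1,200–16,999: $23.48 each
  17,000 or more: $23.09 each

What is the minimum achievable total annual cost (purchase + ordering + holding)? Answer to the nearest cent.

Holding cost per unit per year at price C is H = 0.27·C.
Candidates are each tier's EOQ (if it falls in that tier) and each price-break quantity.
Tier 1 ($25.70): EOQ = 1398.0 exceeds tier's upper bound 1199, so this tier is dominated.
EOQ at $23.48 = 1462.6 (feasible in tier 2): TC = 77,850×$23.48 + (77,850/1462.6)×87.1 + (1462.6/2)×0.27×$23.48 = $1,837,190.23.
EOQ at $23.09 = 1474.9 < 17000, so use break Q=17000: TC = 77,850×$23.09 + (77,850/17000.0)×87.1 + (17000.0/2)×0.27×$23.09 = $1,850,946.92.
Lowest total cost among the candidates is at Q = 1462.6.

TC* ≈ $1,837,190.23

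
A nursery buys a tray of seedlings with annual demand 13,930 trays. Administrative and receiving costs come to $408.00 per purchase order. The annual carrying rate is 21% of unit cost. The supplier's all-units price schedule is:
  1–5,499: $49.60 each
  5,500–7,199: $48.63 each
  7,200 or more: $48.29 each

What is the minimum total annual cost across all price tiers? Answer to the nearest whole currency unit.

Holding cost per unit per year at price C is H = 0.21·C.
For each price level, check whether its EOQ is feasible; otherwise the best quantity at that price is the breakpoint.
EOQ at $49.60 = 1044.6 (feasible in tier 1): TC = 13,930×$49.60 + (13,930/1044.6)×408 + (1044.6/2)×0.21×$49.60 = $701,809.06.
EOQ at $48.63 = 1055.0 < 5500, so use break Q=5500: TC = 13,930×$48.63 + (13,930/5500.0)×408 + (5500.0/2)×0.21×$48.63 = $706,533.08.
EOQ at $48.29 = 1058.7 < 7200, so use break Q=7200: TC = 13,930×$48.29 + (13,930/7200.0)×408 + (7200.0/2)×0.21×$48.29 = $709,976.31.
Lowest total cost among the candidates is at Q = 1044.6.

TC* ≈ $701,809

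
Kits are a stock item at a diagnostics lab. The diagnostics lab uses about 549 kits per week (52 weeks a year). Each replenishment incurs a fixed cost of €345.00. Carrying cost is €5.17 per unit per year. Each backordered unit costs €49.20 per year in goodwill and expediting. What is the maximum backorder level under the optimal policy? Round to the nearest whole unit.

S* ≈ 195 kits

Annual demand D = 549 × 52 = 28,548.
With planned backorders, Q* = √(2DS/H) · √((H+B)/B).
√(2DS/H) = √(2 × 28,548 × 345 / 5.17) = 1951.943.
√((H+B)/B) = √((5.17+49.2)/49.2) = 1.0512.
Q* ≈ 2051.938.
S* = Q* · H/(H+B) = 2051.938 × 5.17/54.37 ≈ 195.117.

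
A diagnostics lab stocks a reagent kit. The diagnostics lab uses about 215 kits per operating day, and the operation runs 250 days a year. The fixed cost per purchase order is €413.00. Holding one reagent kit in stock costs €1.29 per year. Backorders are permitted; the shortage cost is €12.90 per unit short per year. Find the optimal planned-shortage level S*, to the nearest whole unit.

S* ≈ 559 kits

Annual demand D = 215 × 250 = 53,750.
With planned backorders, Q* = √(2DS/H) · √((H+B)/B).
√(2DS/H) = √(2 × 53,750 × 413 / 1.29) = 5866.572.
√((H+B)/B) = √((1.29+12.9)/12.9) = 1.0488.
Q* ≈ 6152.913.
S* = Q* · H/(H+B) = 6152.913 × 1.29/14.19 ≈ 559.356.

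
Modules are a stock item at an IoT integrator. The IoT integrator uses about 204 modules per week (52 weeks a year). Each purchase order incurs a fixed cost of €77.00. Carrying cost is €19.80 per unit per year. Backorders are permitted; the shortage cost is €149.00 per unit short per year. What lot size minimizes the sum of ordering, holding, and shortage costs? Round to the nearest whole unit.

Q* ≈ 306 modules

Annual demand D = 204 × 52 = 10,608.
With planned backorders, Q* = √(2DS/H) · √((H+B)/B).
√(2DS/H) = √(2 × 10,608 × 77 / 19.8) = 287.240.
√((H+B)/B) = √((19.8+149)/149) = 1.0644.
Q* ≈ 305.730.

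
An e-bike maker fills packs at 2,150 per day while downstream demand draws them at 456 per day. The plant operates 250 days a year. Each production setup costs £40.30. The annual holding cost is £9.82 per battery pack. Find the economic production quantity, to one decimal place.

Q* ≈ 1,089.7 packs

Annual demand D = 456 × 250 = 114,000.
Production build-up factor (1 − d/p) = 1 − 456/2,150 = 0.7879.
Q* = √(2DS / (H(1 − d/p))) = √(2 × 114,000 × 40.3 / (9.82 × 0.7879)).
= √(9,188,400 / 7.7372) ≈ 1089.750.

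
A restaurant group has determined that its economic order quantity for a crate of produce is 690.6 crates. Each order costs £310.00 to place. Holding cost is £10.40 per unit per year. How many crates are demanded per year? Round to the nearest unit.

D ≈ 8,000 crates per year

Squaring Q* = √(2DS/H) gives Q*² = 2DS/H.
From Q* = √(2DS/H): D = Q*²H / (2S) = 690.6² × 10.4 / (2 × 310) = 8000.089.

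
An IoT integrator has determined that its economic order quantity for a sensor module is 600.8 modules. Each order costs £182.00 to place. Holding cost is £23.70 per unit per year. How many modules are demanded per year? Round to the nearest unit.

D ≈ 23,502 modules per year

The basic EOQ model gives Q* = √(2DS/H); rearrange for the unknown.
From Q* = √(2DS/H): D = Q*²H / (2S) = 600.8² × 23.7 / (2 × 182) = 23502.108.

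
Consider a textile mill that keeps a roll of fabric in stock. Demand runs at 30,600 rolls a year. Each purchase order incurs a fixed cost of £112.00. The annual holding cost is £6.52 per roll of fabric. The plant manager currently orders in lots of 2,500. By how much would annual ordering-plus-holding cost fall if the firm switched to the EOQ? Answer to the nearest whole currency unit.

EOQ = √(2DS/H) = √(2 × 30,600 × 112 / 6.52) ≈ 1025.32.
Cost at Q* = (D/Q*)S + (Q*/2)H = √(2DSH) ≈ £6,685.11.
Cost at Q = 2,500: (30,600/2,500)×112 + (2,500/2)×6.52 = £1,370.88 + £8,150.00 = £9,520.88.
Excess = £9,520.88 − £6,685.11 = £2,835.77.

Extra cost ≈ £2,836 per year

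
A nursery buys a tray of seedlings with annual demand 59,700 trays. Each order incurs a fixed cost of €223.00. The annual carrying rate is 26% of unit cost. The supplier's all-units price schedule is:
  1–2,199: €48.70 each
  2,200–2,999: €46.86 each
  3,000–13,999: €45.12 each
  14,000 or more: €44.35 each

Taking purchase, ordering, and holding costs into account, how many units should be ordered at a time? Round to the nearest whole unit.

Holding cost per unit per year at price C is H = 0.26·C.
Candidates are each tier's EOQ (if it falls in that tier) and each price-break quantity.
EOQ at €48.70 = 1450.1 (feasible in tier 1): TC = 59,700×€48.70 + (59,700/1450.1)×223 + (1450.1/2)×0.26×€48.70 = €2,925,751.40.
EOQ at €46.86 = 1478.3 < 2200, so use break Q=2200: TC = 59,700×€46.86 + (59,700/2200.0)×223 + (2200.0/2)×0.26×€46.86 = €2,816,995.37.
EOQ at €45.12 = 1506.5 < 3000, so use break Q=3000: TC = 59,700×€45.12 + (59,700/3000.0)×223 + (3000.0/2)×0.26×€45.12 = €2,715,698.50.
EOQ at €44.35 = 1519.6 < 14000, so use break Q=14000: TC = 59,700×€44.35 + (59,700/14000.0)×223 + (14000.0/2)×0.26×€44.35 = €2,729,362.94.
Lowest total cost is €2,715,698.50 at Q = 3000.0.

Q* ≈ 3,000 trays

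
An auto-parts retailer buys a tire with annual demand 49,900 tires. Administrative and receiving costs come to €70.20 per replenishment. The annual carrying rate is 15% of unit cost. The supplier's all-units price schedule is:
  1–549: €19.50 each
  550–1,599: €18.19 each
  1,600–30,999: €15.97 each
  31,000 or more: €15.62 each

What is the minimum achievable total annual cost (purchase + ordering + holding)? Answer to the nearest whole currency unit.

TC* ≈ €801,000

Holding cost per unit per year at price C is H = 0.15·C.
Candidates are each tier's EOQ (if it falls in that tier) and each price-break quantity.
Tier 1 (€19.50): EOQ = 1547.6 exceeds tier's upper bound 549, so this tier is dominated.
Tier 2 (€18.19): EOQ = 1602.4 exceeds tier's upper bound 1599, so this tier is dominated.
EOQ at €15.97 = 1710.2 (feasible in tier 3): TC = 49,900×€15.97 + (49,900/1710.2)×70.2 + (1710.2/2)×0.15×€15.97 = €800,999.68.
EOQ at €15.62 = 1729.2 < 31000, so use break Q=31000: TC = 49,900×€15.62 + (49,900/31000.0)×70.2 + (31000.0/2)×0.15×€15.62 = €815,867.50.
Lowest total cost among the candidates is at Q = 1710.2.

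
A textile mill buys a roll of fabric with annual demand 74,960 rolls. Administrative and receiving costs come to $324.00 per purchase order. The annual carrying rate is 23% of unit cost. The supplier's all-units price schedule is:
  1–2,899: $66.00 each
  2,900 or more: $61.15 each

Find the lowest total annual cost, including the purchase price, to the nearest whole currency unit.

TC* ≈ $4,612,572

Holding cost per unit per year at price C is H = 0.23·C.
Candidates are each tier's EOQ (if it falls in that tier) and each price-break quantity.
EOQ at $66.00 = 1788.8 (feasible in tier 1): TC = 74,960×$66.00 + (74,960/1788.8)×324 + (1788.8/2)×0.23×$66.00 = $4,974,514.27.
EOQ at $61.15 = 1858.4 < 2900, so use break Q=2900: TC = 74,960×$61.15 + (74,960/2900.0)×324 + (2900.0/2)×0.23×$61.15 = $4,612,572.37.
Lowest total cost among the candidates is at Q = 2900.0.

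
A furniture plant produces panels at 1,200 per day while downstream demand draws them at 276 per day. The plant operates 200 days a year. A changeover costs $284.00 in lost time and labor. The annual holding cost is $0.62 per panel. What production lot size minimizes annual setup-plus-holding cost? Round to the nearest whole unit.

Q* ≈ 8,104 panels

Annual demand D = 276 × 200 = 55,200.
Production build-up factor (1 − d/p) = 1 − 276/1,200 = 0.7700.
Q* = √(2DS / (H(1 − d/p))) = √(2 × 55,200 × 284 / (0.62 × 0.7700)).
= √(31,353,600 / 0.4774) ≈ 8104.057.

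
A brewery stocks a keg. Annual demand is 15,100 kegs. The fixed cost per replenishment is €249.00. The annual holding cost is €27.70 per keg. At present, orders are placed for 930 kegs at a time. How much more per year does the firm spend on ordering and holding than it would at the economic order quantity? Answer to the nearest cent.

Extra cost ≈ €2,490.85 per year

EOQ = √(2DS/H) = √(2 × 15,100 × 249 / 27.7) ≈ 521.03.
Cost at Q* = (D/Q*)S + (Q*/2)H = √(2DSH) ≈ €14,432.55.
Cost at Q = 930: (15,100/930)×249 + (930/2)×27.7 = €4,042.90 + €12,880.50 = €16,923.40.
Excess = €16,923.40 − €14,432.55 = €2,490.85.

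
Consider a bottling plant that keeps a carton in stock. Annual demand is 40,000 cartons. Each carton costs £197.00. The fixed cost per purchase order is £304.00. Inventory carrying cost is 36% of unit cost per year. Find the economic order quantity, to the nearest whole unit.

Q* ≈ 586 cartons

Holding cost H = 0.36 × £197.00 = £70.9200 per unit per year.
EOQ = √(2DS / H) = √(2 × 40,000 × 304 / 70.92).
= √(24,320,000 / 70.92) = √342,921.6018 ≈ 585.595.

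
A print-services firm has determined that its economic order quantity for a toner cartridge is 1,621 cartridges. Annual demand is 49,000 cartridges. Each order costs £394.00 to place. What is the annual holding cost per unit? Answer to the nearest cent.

H ≈ £14.69

Invert the EOQ relation Q*² = 2DS/H.
From Q* = √(2DS/H): H = 2DS / Q*² = 2 × 49,000 × 394 / 1,621² = 14.6945.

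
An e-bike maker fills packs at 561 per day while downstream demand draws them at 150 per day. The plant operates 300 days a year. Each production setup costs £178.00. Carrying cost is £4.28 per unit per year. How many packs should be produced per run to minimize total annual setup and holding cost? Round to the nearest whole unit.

Annual demand D = 150 × 300 = 45,000.
Production build-up factor (1 − d/p) = 1 − 150/561 = 0.7326.
Q* = √(2DS / (H(1 − d/p))) = √(2 × 45,000 × 178 / (4.28 × 0.7326)).
= √(16,020,000 / 3.1356) ≈ 2260.320.

Q* ≈ 2,260 packs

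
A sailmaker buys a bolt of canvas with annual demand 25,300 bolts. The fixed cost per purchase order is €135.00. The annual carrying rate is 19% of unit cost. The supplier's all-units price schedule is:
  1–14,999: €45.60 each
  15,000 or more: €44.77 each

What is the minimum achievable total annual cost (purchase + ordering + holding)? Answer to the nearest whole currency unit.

TC* ≈ €1,161,373

Holding cost per unit per year at price C is H = 0.19·C.
Evaluate total cost at each tier's feasible EOQ or, if the EOQ is below the tier, at the tier's minimum quantity.
EOQ at €45.60 = 887.9 (feasible in tier 1): TC = 25,300×€45.60 + (25,300/887.9)×135 + (887.9/2)×0.19×€45.60 = €1,161,373.10.
EOQ at €44.77 = 896.1 < 15000, so use break Q=15000: TC = 25,300×€44.77 + (25,300/15000.0)×135 + (15000.0/2)×0.19×€44.77 = €1,196,705.95.
Lowest total cost among the candidates is at Q = 887.9.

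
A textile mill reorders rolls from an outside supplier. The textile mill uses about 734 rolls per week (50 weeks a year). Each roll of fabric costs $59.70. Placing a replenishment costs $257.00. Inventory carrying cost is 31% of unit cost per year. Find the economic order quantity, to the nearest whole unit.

Annual demand D = 734 × 50 = 36,700.
Holding cost H = 0.31 × $59.70 = $18.5070 per unit per year.
EOQ = √(2DS / H) = √(2 × 36,700 × 257 / 18.507).
= √(18,863,800 / 18.507) = √1,019,279.1917 ≈ 1009.594.

Q* ≈ 1,010 rolls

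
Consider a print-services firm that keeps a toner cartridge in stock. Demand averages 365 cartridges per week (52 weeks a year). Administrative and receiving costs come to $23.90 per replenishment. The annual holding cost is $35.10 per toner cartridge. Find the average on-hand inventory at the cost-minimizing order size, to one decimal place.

Annual demand D = 365 × 52 = 18,980.
Q* = √(2DS/H) = √(2 × 18,980 × 23.9 / 35.1) ≈ 160.77.
Average inventory = Q*/2 ≈ 160.77 / 2 = 80.386.

Average inventory ≈ 80.4 cartridges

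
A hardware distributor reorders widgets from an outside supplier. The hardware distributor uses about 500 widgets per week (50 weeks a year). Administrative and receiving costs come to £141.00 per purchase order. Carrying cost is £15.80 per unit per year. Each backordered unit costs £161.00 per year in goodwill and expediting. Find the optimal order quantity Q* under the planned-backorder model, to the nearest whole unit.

Annual demand D = 500 × 50 = 25,000.
With planned backorders, Q* = √(2DS/H) · √((H+B)/B).
√(2DS/H) = √(2 × 25,000 × 141 / 15.8) = 667.984.
√((H+B)/B) = √((15.8+161)/161) = 1.0479.
Q* ≈ 699.994.

Q* ≈ 700 widgets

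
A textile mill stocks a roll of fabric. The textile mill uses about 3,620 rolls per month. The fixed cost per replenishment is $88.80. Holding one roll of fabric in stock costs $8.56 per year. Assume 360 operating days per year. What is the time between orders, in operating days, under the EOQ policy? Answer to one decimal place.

T ≈ 7.9 days

Annual demand D = 3,620 × 12 = 43,440.
EOQ = √(2DS/H) = √(2 × 43,440 × 88.8 / 8.56) ≈ 949.36.
Cycle time = Q*/D × 360 = 949.36 / 43,440 × 360 ≈ 7.868 days.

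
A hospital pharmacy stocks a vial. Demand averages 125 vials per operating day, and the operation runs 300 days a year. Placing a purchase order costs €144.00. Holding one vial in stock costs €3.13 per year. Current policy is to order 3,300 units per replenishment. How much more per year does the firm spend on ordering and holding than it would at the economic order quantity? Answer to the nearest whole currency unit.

Annual demand D = 125 × 300 = 37,500.
EOQ = √(2DS/H) = √(2 × 37,500 × 144 / 3.13) ≈ 1857.55.
Cost at Q* = (D/Q*)S + (Q*/2)H = √(2DSH) ≈ €5,814.12.
Cost at Q = 3,300: (37,500/3,300)×144 + (3,300/2)×3.13 = €1,636.36 + €5,164.50 = €6,800.86.
Excess = €6,800.86 − €5,814.12 = €986.74.

Extra cost ≈ €987 per year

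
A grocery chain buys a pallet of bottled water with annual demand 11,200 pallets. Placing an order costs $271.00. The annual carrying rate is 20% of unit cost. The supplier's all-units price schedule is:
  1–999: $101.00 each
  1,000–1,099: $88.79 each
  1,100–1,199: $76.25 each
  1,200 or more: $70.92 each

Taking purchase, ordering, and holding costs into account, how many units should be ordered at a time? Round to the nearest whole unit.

Holding cost per unit per year at price C is H = 0.20·C.
Candidates are each tier's EOQ (if it falls in that tier) and each price-break quantity.
EOQ at $101.00 = 548.2 (feasible in tier 1): TC = 11,200×$101.00 + (11,200/548.2)×271 + (548.2/2)×0.20×$101.00 = $1,142,273.49.
EOQ at $88.79 = 584.7 < 1000, so use break Q=1000: TC = 11,200×$88.79 + (11,200/1000.0)×271 + (1000.0/2)×0.20×$88.79 = $1,006,362.20.
EOQ at $76.25 = 630.9 < 1100, so use break Q=1100: TC = 11,200×$76.25 + (11,200/1100.0)×271 + (1100.0/2)×0.20×$76.25 = $865,146.77.
EOQ at $70.92 = 654.2 < 1200, so use break Q=1200: TC = 11,200×$70.92 + (11,200/1200.0)×271 + (1200.0/2)×0.20×$70.92 = $805,343.73.
Lowest total cost is $805,343.73 at Q = 1200.0.

Q* ≈ 1,200 pallets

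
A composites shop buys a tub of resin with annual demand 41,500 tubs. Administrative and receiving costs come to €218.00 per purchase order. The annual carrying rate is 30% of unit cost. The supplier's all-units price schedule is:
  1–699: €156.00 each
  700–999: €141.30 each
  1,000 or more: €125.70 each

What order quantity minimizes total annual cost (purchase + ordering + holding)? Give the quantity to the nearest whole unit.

Q* ≈ 1,000 tubs

Holding cost per unit per year at price C is H = 0.30·C.
Candidates are each tier's EOQ (if it falls in that tier) and each price-break quantity.
EOQ at €156.00 = 621.8 (feasible in tier 1): TC = 41,500×€156.00 + (41,500/621.8)×218 + (621.8/2)×0.30×€156.00 = €6,503,099.81.
EOQ at €141.30 = 653.3 < 700, so use break Q=700: TC = 41,500×€141.30 + (41,500/700.0)×218 + (700.0/2)×0.30×€141.30 = €5,891,710.79.
EOQ at €125.70 = 692.7 < 1000, so use break Q=1000: TC = 41,500×€125.70 + (41,500/1000.0)×218 + (1000.0/2)×0.30×€125.70 = €5,244,452.00.
Lowest total cost is €5,244,452.00 at Q = 1000.0.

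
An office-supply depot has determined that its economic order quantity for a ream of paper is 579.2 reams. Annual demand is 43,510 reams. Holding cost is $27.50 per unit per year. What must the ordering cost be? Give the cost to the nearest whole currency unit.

S ≈ $106

Squaring Q* = √(2DS/H) gives Q*² = 2DS/H.
From Q* = √(2DS/H): S = Q*²H / (2D) = 579.2² × 27.5 / (2 × 43,510) = 106.0158.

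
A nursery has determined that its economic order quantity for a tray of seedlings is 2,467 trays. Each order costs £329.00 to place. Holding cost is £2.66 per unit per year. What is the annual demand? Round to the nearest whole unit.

The basic EOQ model gives Q* = √(2DS/H); rearrange for the unknown.
From Q* = √(2DS/H): D = Q*²H / (2S) = 2,467² × 2.66 / (2 × 329) = 24603.339.

D ≈ 24,603 trays per year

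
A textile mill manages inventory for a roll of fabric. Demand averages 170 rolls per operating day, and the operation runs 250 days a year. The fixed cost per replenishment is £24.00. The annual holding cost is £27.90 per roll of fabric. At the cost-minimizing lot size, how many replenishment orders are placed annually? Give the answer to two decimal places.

Annual demand D = 170 × 250 = 42,500.
The optimal lot size = √(2DS/H) = √(2 × 42,500 × 24 / 27.9) ≈ 270.40.
Orders per year = D / Q* = 42,500 / 270.40 ≈ 157.172.

N ≈ 157.17 orders per year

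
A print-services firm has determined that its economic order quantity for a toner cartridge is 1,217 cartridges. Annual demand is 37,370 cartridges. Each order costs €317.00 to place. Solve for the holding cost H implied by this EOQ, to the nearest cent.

The basic EOQ model gives Q* = √(2DS/H); rearrange for the unknown.
From Q* = √(2DS/H): H = 2DS / Q*² = 2 × 37,370 × 317 / 1,217² = 15.9967.

H ≈ €16.00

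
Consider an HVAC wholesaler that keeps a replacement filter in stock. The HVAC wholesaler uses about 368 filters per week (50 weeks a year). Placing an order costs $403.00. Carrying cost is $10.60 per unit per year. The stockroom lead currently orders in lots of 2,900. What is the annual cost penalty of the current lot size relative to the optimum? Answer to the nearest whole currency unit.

Extra cost ≈ $5,389 per year

Annual demand D = 368 × 50 = 18,400.
EOQ = √(2DS/H) = √(2 × 18,400 × 403 / 10.6) ≈ 1182.83.
Cost at Q* = (D/Q*)S + (Q*/2)H = √(2DSH) ≈ $12,538.03.
Cost at Q = 2,900: (18,400/2,900)×403 + (2,900/2)×10.6 = $2,556.97 + $15,370.00 = $17,926.97.
Excess = $17,926.97 − $12,538.03 = $5,388.93.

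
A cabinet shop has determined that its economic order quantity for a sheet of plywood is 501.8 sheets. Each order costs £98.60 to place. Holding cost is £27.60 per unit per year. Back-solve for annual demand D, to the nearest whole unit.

D ≈ 35,242 sheets per year

Invert the EOQ relation Q*² = 2DS/H.
From Q* = √(2DS/H): D = Q*²H / (2S) = 501.8² × 27.6 / (2 × 98.6) = 35242.238.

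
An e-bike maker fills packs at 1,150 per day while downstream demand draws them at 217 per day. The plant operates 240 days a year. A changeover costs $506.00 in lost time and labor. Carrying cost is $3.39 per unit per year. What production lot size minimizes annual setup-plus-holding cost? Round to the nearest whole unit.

Annual demand D = 217 × 240 = 52,080.
Production build-up factor (1 − d/p) = 1 − 217/1,150 = 0.8113.
Q* = √(2DS / (H(1 − d/p))) = √(2 × 52,080 × 506 / (3.39 × 0.8113)).
= √(52,704,960 / 2.7503) ≈ 4377.579.

Q* ≈ 4,378 packs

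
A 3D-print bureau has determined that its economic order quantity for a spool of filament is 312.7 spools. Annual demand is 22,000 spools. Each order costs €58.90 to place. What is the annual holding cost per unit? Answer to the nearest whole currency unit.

Invert the EOQ relation Q*² = 2DS/H.
From Q* = √(2DS/H): H = 2DS / Q*² = 2 × 22,000 × 58.9 / 312.7² = 26.5040.

H ≈ €27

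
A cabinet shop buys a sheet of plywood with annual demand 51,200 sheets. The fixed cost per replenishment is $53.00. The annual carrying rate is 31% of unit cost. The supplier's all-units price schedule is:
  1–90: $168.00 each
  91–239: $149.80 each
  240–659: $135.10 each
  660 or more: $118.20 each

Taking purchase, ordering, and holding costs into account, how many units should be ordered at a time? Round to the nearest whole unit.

Holding cost per unit per year at price C is H = 0.31·C.
Evaluate total cost at each tier's feasible EOQ or, if the EOQ is below the tier, at the tier's minimum quantity.
Tier 1 ($168.00): EOQ = 322.8 exceeds tier's upper bound 90, so this tier is dominated.
Tier 2 ($149.80): EOQ = 341.9 exceeds tier's upper bound 239, so this tier is dominated.
EOQ at $135.10 = 360.0 (feasible in tier 3): TC = 51,200×$135.10 + (51,200/360.0)×53 + (360.0/2)×0.31×$135.10 = $6,932,196.36.
EOQ at $118.20 = 384.9 < 660, so use break Q=660: TC = 51,200×$118.20 + (51,200/660.0)×53 + (660.0/2)×0.31×$118.20 = $6,068,043.38.
Lowest total cost is $6,068,043.38 at Q = 660.0.

Q* ≈ 660 sheets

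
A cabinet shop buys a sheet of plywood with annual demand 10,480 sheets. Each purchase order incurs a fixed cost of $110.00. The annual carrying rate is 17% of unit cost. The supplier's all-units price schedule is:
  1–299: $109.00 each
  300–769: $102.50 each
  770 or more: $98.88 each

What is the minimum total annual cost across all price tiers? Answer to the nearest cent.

Holding cost per unit per year at price C is H = 0.17·C.
For each price level, check whether its EOQ is feasible; otherwise the best quantity at that price is the breakpoint.
Tier 1 ($109.00): EOQ = 352.7 exceeds tier's upper bound 299, so this tier is dominated.
EOQ at $102.50 = 363.8 (feasible in tier 2): TC = 10,480×$102.50 + (10,480/363.8)×110 + (363.8/2)×0.17×$102.50 = $1,080,538.38.
EOQ at $98.88 = 370.4 < 770, so use break Q=770: TC = 10,480×$98.88 + (10,480/770.0)×110 + (770.0/2)×0.17×$98.88 = $1,044,231.24.
Lowest total cost among the candidates is at Q = 770.0.

TC* ≈ $1,044,231.24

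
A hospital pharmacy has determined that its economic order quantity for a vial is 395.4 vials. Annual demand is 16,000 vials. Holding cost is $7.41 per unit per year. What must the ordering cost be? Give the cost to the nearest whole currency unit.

S ≈ $36

Invert the EOQ relation Q*² = 2DS/H.
From Q* = √(2DS/H): S = Q*²H / (2D) = 395.4² × 7.41 / (2 × 16,000) = 36.2027.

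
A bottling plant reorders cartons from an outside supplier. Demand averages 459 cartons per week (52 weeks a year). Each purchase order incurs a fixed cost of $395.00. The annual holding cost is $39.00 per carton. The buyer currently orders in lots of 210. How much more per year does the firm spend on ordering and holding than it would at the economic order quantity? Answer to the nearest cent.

Extra cost ≈ $21,871.81 per year

Annual demand D = 459 × 52 = 23,868.
EOQ = √(2DS/H) = √(2 × 23,868 × 395 / 39) ≈ 695.33.
Cost at Q* = (D/Q*)S + (Q*/2)H = √(2DSH) ≈ $27,117.76.
Cost at Q = 210: (23,868/210)×395 + (210/2)×39 = $44,894.57 + $4,095.00 = $48,989.57.
Excess = $48,989.57 − $27,117.76 = $21,871.81.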